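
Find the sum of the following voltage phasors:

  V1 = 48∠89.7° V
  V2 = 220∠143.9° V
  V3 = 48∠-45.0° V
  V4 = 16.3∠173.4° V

Step 1 — Convert each phasor to rectangular form:
  V1 = 48·(cos(89.7°) + j·sin(89.7°)) = 0.2513 + j48 V
  V2 = 220·(cos(143.9°) + j·sin(143.9°)) = -177.8 + j129.6 V
  V3 = 48·(cos(-45.0°) + j·sin(-45.0°)) = 33.94 - j33.94 V
  V4 = 16.3·(cos(173.4°) + j·sin(173.4°)) = -16.19 + j1.873 V
Step 2 — Sum components: V_total = -159.8 + j145.6 V.
Step 3 — Convert to polar: |V_total| = 216.1 V, ∠V_total = 137.7°.

V_total = 216.1∠137.7° V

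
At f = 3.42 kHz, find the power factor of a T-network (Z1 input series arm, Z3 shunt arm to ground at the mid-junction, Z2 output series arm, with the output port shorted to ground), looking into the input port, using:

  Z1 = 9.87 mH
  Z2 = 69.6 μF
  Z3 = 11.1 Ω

Step 1 — Angular frequency: ω = 2π·f = 2π·3420 = 2.149e+04 rad/s.
Step 2 — Component impedances:
  Z1: Z = jωL = j·2.149e+04·0.00987 = 0 + j212.1 Ω
  Z2: Z = 1/(jωC) = -j/(ω·C) = 0 - j0.6686 Ω
  Z3: Z = R = 11.1 Ω
Step 3 — With the output port shorted to ground, the output series arm Z2 runs from the junction to ground; the shunt arm Z3 also runs from the junction to ground. They appear in parallel: Z3 || Z2 = 0.04013 - j0.6662 Ω.
Step 4 — Series with input arm Z1: Z_in = Z1 + (Z3 || Z2) = 0.04013 + j211.4 Ω = 211.4∠90.0° Ω.
Step 5 — Power factor: PF = cos(φ) = Re(Z)/|Z| = 0.04013/211.4 = 0.0001898.
Step 6 — Type: Im(Z) = 211.4 ⇒ lagging (phase φ = 90.0°).

PF = 0.0001898 (lagging, φ = 90.0°)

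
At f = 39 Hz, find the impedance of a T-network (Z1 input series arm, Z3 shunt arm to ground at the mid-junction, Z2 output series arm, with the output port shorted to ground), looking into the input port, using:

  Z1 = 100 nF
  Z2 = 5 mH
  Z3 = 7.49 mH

Step 1 — Angular frequency: ω = 2π·f = 2π·39 = 245 rad/s.
Step 2 — Component impedances:
  Z1: Z = 1/(jωC) = -j/(ω·C) = 0 - j4.081e+04 Ω
  Z2: Z = jωL = j·245·0.005 = 0 + j1.225 Ω
  Z3: Z = jωL = j·245·0.00749 = 0 + j1.835 Ω
Step 3 — With the output port shorted to ground, the output series arm Z2 runs from the junction to ground; the shunt arm Z3 also runs from the junction to ground. They appear in parallel: Z3 || Z2 = 0 + j0.7347 Ω.
Step 4 — Series with input arm Z1: Z_in = Z1 + (Z3 || Z2) = 0 - j4.081e+04 Ω = 4.081e+04∠-90.0° Ω.

Z = 0 - j4.081e+04 Ω = 4.081e+04∠-90.0° Ω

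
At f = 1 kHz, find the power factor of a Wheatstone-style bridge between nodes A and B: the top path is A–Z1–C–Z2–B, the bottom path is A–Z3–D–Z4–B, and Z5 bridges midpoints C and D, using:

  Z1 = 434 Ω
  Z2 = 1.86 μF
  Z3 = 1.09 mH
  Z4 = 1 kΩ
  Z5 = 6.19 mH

Step 1 — Angular frequency: ω = 2π·f = 2π·1000 = 6283 rad/s.
Step 2 — Component impedances:
  Z1: Z = R = 434 Ω
  Z2: Z = 1/(jωC) = -j/(ω·C) = 0 - j85.57 Ω
  Z3: Z = jωL = j·6283·0.00109 = 0 + j6.849 Ω
  Z4: Z = R = 1000 Ω
  Z5: Z = jωL = j·6283·0.00619 = 0 + j38.89 Ω
Step 3 — Bridge requires nodal analysis (the Z5 bridge couples midpoints C and D, so the two paths cannot be reduced to a simple series/parallel combination). Setting node B to ground and injecting 1 A at node A, the 3-node admittance system at A, C, D solves to V_A = Z_AB = 6.94 - j39.85 Ω = 40.45∠-80.1° Ω.
Step 4 — Power factor: PF = cos(φ) = Re(Z)/|Z| = 6.94/40.45 = 0.1716.
Step 5 — Type: Im(Z) = -39.85 ⇒ leading (phase φ = -80.1°).

PF = 0.1716 (leading, φ = -80.1°)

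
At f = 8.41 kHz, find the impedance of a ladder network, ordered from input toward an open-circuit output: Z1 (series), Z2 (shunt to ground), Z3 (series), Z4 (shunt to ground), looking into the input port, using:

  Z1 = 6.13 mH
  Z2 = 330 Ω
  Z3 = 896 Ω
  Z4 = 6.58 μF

Step 1 — Angular frequency: ω = 2π·f = 2π·8410 = 5.284e+04 rad/s.
Step 2 — Component impedances:
  Z1: Z = jωL = j·5.284e+04·0.00613 = 0 + j323.9 Ω
  Z2: Z = R = 330 Ω
  Z3: Z = R = 896 Ω
  Z4: Z = 1/(jωC) = -j/(ω·C) = 0 - j2.876 Ω
Step 3 — Ladder network (open output): work backward from the far end, alternating series and parallel combinations. Z_in = 241.2 + j323.7 Ω = 403.7∠53.3° Ω.

Z = 241.2 + j323.7 Ω = 403.7∠53.3° Ω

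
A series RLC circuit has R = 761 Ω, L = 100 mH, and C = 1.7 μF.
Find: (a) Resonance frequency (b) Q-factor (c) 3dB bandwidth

Step 1 — Resonance: ω₀ = 1/√(LC) = 1/√(0.1·1.7e-06) = 2425 rad/s.
Step 2 — f₀ = ω₀/(2π) = 386 Hz.
Step 3 — Series Q: Q = ω₀L/R = 2425·0.1/761 = 0.3187.
Step 4 — Bandwidth: Δω = ω₀/Q = 7610 rad/s; BW = Δω/(2π) = 1211 Hz.

(a) f₀ = 386 Hz  (b) Q = 0.3187  (c) BW = 1211 Hz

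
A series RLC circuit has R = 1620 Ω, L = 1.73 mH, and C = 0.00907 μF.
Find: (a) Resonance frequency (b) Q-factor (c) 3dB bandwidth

Step 1 — Resonance: ω₀ = 1/√(LC) = 1/√(0.00173·9.07e-09) = 2.524e+05 rad/s.
Step 2 — f₀ = ω₀/(2π) = 4.018e+04 Hz.
Step 3 — Series Q: Q = ω₀L/R = 2.524e+05·0.00173/1620 = 0.2696.
Step 4 — Bandwidth: Δω = ω₀/Q = 9.364e+05 rad/s; BW = Δω/(2π) = 1.49e+05 Hz.

(a) f₀ = 4.018e+04 Hz  (b) Q = 0.2696  (c) BW = 1.49e+05 Hz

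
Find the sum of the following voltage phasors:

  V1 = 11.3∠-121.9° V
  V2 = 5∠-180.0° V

Step 1 — Convert each phasor to rectangular form:
  V1 = 11.3·(cos(-121.9°) + j·sin(-121.9°)) = -5.971 - j9.593 V
  V2 = 5·(cos(-180.0°) + j·sin(-180.0°)) = -5 V
Step 2 — Sum components: V_total = -10.97 - j9.593 V.
Step 3 — Convert to polar: |V_total| = 14.57 V, ∠V_total = -138.8°.

V_total = 14.57∠-138.8° V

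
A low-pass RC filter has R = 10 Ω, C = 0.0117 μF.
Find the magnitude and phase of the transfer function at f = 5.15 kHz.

Step 1 — Angular frequency: ω = 2π·5150 = 3.236e+04 rad/s.
Step 2 — Transfer function: H(jω) = 1/(1 + jωRC).
Step 3 — Denominator: 1 + jωRC = 1 + j·3.236e+04·10·1.17e-08 = 1 + j0.003786.
Step 4 — H = 1 - j0.003786.
Step 5 — Magnitude: |H| = 1 (-0.0 dB); phase: φ = -0.2°.

|H| = 1 (-0.0 dB), φ = -0.2°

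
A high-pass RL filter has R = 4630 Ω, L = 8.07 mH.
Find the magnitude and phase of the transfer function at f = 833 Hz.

Step 1 — Angular frequency: ω = 2π·833 = 5234 rad/s.
Step 2 — Transfer function: H(jω) = jωL/(R + jωL).
Step 3 — Numerator jωL = j·42.24; denominator R + jωL = 4630 + j42.24.
Step 4 — H = 8.321e-05 + j0.009122.
Step 5 — Magnitude: |H| = 0.009122 (-40.8 dB); phase: φ = 89.5°.

|H| = 0.009122 (-40.8 dB), φ = 89.5°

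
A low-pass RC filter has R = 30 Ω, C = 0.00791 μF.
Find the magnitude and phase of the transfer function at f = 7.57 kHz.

Step 1 — Angular frequency: ω = 2π·7570 = 4.756e+04 rad/s.
Step 2 — Transfer function: H(jω) = 1/(1 + jωRC).
Step 3 — Denominator: 1 + jωRC = 1 + j·4.756e+04·30·7.91e-09 = 1 + j0.01129.
Step 4 — H = 0.9999 - j0.01129.
Step 5 — Magnitude: |H| = 0.9999 (-0.0 dB); phase: φ = -0.6°.

|H| = 0.9999 (-0.0 dB), φ = -0.6°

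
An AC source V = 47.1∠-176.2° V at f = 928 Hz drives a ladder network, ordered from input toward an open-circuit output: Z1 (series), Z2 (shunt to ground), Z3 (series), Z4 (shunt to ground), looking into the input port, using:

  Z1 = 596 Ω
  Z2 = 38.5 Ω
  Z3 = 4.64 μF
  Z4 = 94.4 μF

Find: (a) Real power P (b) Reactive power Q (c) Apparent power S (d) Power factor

Step 1 — Angular frequency: ω = 2π·f = 2π·928 = 5831 rad/s.
Step 2 — Component impedances:
  Z1: Z = R = 596 Ω
  Z2: Z = R = 38.5 Ω
  Z3: Z = 1/(jωC) = -j/(ω·C) = 0 - j36.96 Ω
  Z4: Z = 1/(jωC) = -j/(ω·C) = 0 - j1.817 Ω
Step 3 — Ladder network (open output): work backward from the far end, alternating series and parallel combinations. Z_in = 615.4 - j19.25 Ω = 615.7∠-1.8° Ω.
Step 4 — Source phasor: V = 47.1∠-176.2° V = -47 - j3.122 V.
Step 5 — Current: I = V / Z = -0.07614 - j0.007454 A = 0.0765∠-174.4° A.
Step 6 — Complex power: S = V·I* = 3.601 - j0.1127 VA.
Step 7 — Real power: P = Re(S) = 3.601 W.
Step 8 — Reactive power: Q = Im(S) = -0.1127 VAR.
Step 9 — Apparent power: |S| = 3.603 VA.
Step 10 — Power factor: PF = P/|S| = 0.9995 (leading).

(a) P = 3.601 W  (b) Q = -0.1127 VAR  (c) S = 3.603 VA  (d) PF = 0.9995 (leading)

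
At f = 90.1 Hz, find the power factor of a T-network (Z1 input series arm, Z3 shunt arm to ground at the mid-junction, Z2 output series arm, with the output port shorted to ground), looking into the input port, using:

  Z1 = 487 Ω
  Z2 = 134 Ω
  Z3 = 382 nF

Step 1 — Angular frequency: ω = 2π·f = 2π·90.1 = 566.1 rad/s.
Step 2 — Component impedances:
  Z1: Z = R = 487 Ω
  Z2: Z = R = 134 Ω
  Z3: Z = 1/(jωC) = -j/(ω·C) = 0 - j4624 Ω
Step 3 — With the output port shorted to ground, the output series arm Z2 runs from the junction to ground; the shunt arm Z3 also runs from the junction to ground. They appear in parallel: Z3 || Z2 = 133.9 - j3.88 Ω.
Step 4 — Series with input arm Z1: Z_in = Z1 + (Z3 || Z2) = 620.9 - j3.88 Ω = 620.9∠-0.4° Ω.
Step 5 — Power factor: PF = cos(φ) = Re(Z)/|Z| = 620.9/620.9 = 1.
Step 6 — Type: Im(Z) = -3.88 ⇒ leading (phase φ = -0.4°).

PF = 1 (leading, φ = -0.4°)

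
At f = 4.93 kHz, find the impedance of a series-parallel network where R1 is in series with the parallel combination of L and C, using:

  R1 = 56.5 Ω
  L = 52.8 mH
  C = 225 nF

Step 1 — Angular frequency: ω = 2π·f = 2π·4930 = 3.098e+04 rad/s.
Step 2 — Component impedances:
  R1: Z = R = 56.5 Ω
  L: Z = jωL = j·3.098e+04·0.0528 = 0 + j1636 Ω
  C: Z = 1/(jωC) = -j/(ω·C) = 0 - j143.5 Ω
Step 3 — Parallel branch: L || C = 1/(1/L + 1/C) = 0 - j157.3 Ω.
Step 4 — Series with R1: Z_total = R1 + (L || C) = 56.5 - j157.3 Ω = 167.1∠-70.2° Ω.

Z = 56.5 - j157.3 Ω = 167.1∠-70.2° Ω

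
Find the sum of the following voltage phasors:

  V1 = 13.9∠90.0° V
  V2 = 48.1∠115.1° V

Step 1 — Convert each phasor to rectangular form:
  V1 = 13.9·(cos(90.0°) + j·sin(90.0°)) = 0 + j13.9 V
  V2 = 48.1·(cos(115.1°) + j·sin(115.1°)) = -20.4 + j43.56 V
Step 2 — Sum components: V_total = -20.4 + j57.46 V.
Step 3 — Convert to polar: |V_total| = 60.97 V, ∠V_total = 109.6°.

V_total = 60.97∠109.6° V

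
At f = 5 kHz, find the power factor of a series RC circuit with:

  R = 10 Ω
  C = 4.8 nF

Step 1 — Angular frequency: ω = 2π·f = 2π·5000 = 3.142e+04 rad/s.
Step 2 — Component impedances:
  R: Z = R = 10 Ω
  C: Z = 1/(jωC) = -j/(ω·C) = 0 - j6631 Ω
Step 3 — Series combination: Z_total = R + C = 10 - j6631 Ω = 6631∠-89.9° Ω.
Step 4 — Power factor: PF = cos(φ) = Re(Z)/|Z| = 10/6631 = 0.001508.
Step 5 — Type: Im(Z) = -6631 ⇒ leading (phase φ = -89.9°).

PF = 0.001508 (leading, φ = -89.9°)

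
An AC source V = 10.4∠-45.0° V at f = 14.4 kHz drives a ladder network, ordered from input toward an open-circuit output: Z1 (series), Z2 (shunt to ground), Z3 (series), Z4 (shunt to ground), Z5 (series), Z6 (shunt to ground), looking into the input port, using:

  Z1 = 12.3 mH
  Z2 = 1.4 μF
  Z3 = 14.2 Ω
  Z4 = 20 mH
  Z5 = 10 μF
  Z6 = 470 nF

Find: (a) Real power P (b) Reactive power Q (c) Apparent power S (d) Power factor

Step 1 — Angular frequency: ω = 2π·f = 2π·1.44e+04 = 9.048e+04 rad/s.
Step 2 — Component impedances:
  Z1: Z = jωL = j·9.048e+04·0.0123 = 0 + j1113 Ω
  Z2: Z = 1/(jωC) = -j/(ω·C) = 0 - j7.895 Ω
  Z3: Z = R = 14.2 Ω
  Z4: Z = jωL = j·9.048e+04·0.02 = 0 + j1810 Ω
  Z5: Z = 1/(jωC) = -j/(ω·C) = 0 - j1.105 Ω
  Z6: Z = 1/(jωC) = -j/(ω·C) = 0 - j23.52 Ω
Step 3 — Ladder network (open output): work backward from the far end, alternating series and parallel combinations. Z_in = 0.6908 + j1107 Ω = 1107∠90.0° Ω.
Step 4 — Source phasor: V = 10.4∠-45.0° V = 7.354 - j7.354 V.
Step 5 — Current: I = V / Z = -0.006641 - j0.00665 A = 0.009398∠-135.0° A.
Step 6 — Complex power: S = V·I* = 6.102e-05 + j0.09774 VA.
Step 7 — Real power: P = Re(S) = 6.102e-05 W.
Step 8 — Reactive power: Q = Im(S) = 0.09774 VAR.
Step 9 — Apparent power: |S| = 0.09774 VA.
Step 10 — Power factor: PF = P/|S| = 0.0006243 (lagging).

(a) P = 6.102e-05 W  (b) Q = 0.09774 VAR  (c) S = 0.09774 VA  (d) PF = 0.0006243 (lagging)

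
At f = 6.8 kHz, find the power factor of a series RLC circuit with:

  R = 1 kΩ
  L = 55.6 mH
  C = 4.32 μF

Step 1 — Angular frequency: ω = 2π·f = 2π·6800 = 4.273e+04 rad/s.
Step 2 — Component impedances:
  R: Z = R = 1000 Ω
  L: Z = jωL = j·4.273e+04·0.0556 = 0 + j2376 Ω
  C: Z = 1/(jωC) = -j/(ω·C) = 0 - j5.418 Ω
Step 3 — Series combination: Z_total = R + L + C = 1000 + j2370 Ω = 2572∠67.1° Ω.
Step 4 — Power factor: PF = cos(φ) = Re(Z)/|Z| = 1000/2572.5 = 0.3887.
Step 5 — Type: Im(Z) = 2370 ⇒ lagging (phase φ = 67.1°).

PF = 0.3887 (lagging, φ = 67.1°)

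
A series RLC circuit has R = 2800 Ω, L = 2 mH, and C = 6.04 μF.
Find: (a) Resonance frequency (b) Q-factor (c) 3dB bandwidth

Step 1 — Resonance: ω₀ = 1/√(LC) = 1/√(0.002·6.04e-06) = 9098 rad/s.
Step 2 — f₀ = ω₀/(2π) = 1448 Hz.
Step 3 — Series Q: Q = ω₀L/R = 9098·0.002/2800 = 0.006499.
Step 4 — Bandwidth: Δω = ω₀/Q = 1.4e+06 rad/s; BW = Δω/(2π) = 2.228e+05 Hz.

(a) f₀ = 1448 Hz  (b) Q = 0.006499  (c) BW = 2.228e+05 Hz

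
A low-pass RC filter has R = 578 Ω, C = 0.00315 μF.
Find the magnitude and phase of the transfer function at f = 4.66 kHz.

Step 1 — Angular frequency: ω = 2π·4660 = 2.928e+04 rad/s.
Step 2 — Transfer function: H(jω) = 1/(1 + jωRC).
Step 3 — Denominator: 1 + jωRC = 1 + j·2.928e+04·578·3.15e-09 = 1 + j0.05331.
Step 4 — H = 0.9972 - j0.05316.
Step 5 — Magnitude: |H| = 0.9986 (-0.0 dB); phase: φ = -3.1°.

|H| = 0.9986 (-0.0 dB), φ = -3.1°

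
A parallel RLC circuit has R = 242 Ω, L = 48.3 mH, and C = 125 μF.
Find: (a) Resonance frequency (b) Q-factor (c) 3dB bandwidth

Step 1 — Resonance: ω₀ = 1/√(LC) = 1/√(0.0483·0.000125) = 407 rad/s.
Step 2 — f₀ = ω₀/(2π) = 64.77 Hz.
Step 3 — Parallel Q: Q = R/(ω₀L) = 242/(407·0.0483) = 12.31.
Step 4 — Bandwidth: Δω = ω₀/Q = 33.06 rad/s; BW = Δω/(2π) = 5.261 Hz.

(a) f₀ = 64.77 Hz  (b) Q = 12.31  (c) BW = 5.261 Hz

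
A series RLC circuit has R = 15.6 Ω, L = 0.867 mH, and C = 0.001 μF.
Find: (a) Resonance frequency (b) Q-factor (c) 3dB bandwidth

Step 1 — Resonance: ω₀ = 1/√(LC) = 1/√(0.000867·1e-09) = 1.074e+06 rad/s.
Step 2 — f₀ = ω₀/(2π) = 1.709e+05 Hz.
Step 3 — Series Q: Q = ω₀L/R = 1.074e+06·0.000867/15.6 = 59.69.
Step 4 — Bandwidth: Δω = ω₀/Q = 1.799e+04 rad/s; BW = Δω/(2π) = 2864 Hz.

(a) f₀ = 1.709e+05 Hz  (b) Q = 59.69  (c) BW = 2864 Hz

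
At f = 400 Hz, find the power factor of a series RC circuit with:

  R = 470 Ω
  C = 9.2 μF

Step 1 — Angular frequency: ω = 2π·f = 2π·400 = 2513 rad/s.
Step 2 — Component impedances:
  R: Z = R = 470 Ω
  C: Z = 1/(jωC) = -j/(ω·C) = 0 - j43.25 Ω
Step 3 — Series combination: Z_total = R + C = 470 - j43.25 Ω = 472∠-5.3° Ω.
Step 4 — Power factor: PF = cos(φ) = Re(Z)/|Z| = 470/472 = 0.9958.
Step 5 — Type: Im(Z) = -43.25 ⇒ leading (phase φ = -5.3°).

PF = 0.9958 (leading, φ = -5.3°)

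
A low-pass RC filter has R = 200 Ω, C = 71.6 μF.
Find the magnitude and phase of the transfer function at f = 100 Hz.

Step 1 — Angular frequency: ω = 2π·100 = 628.3 rad/s.
Step 2 — Transfer function: H(jω) = 1/(1 + jωRC).
Step 3 — Denominator: 1 + jωRC = 1 + j·628.3·200·7.16e-05 = 1 + j8.998.
Step 4 — H = 0.0122 - j0.1098.
Step 5 — Magnitude: |H| = 0.1105 (-19.1 dB); phase: φ = -83.7°.

|H| = 0.1105 (-19.1 dB), φ = -83.7°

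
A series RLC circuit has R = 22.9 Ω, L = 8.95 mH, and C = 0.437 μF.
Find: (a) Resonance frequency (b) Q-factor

Step 1 — Resonance condition Im(Z)=0 gives ω₀ = 1/√(LC).
Step 2 — ω₀ = 1/√(0.00895·4.37e-07) = 1.599e+04 rad/s.
Step 3 — f₀ = ω₀/(2π) = 2545 Hz.
Step 4 — Series Q: Q = ω₀L/R = 1.599e+04·0.00895/22.9 = 6.249.

(a) f₀ = 2545 Hz  (b) Q = 6.249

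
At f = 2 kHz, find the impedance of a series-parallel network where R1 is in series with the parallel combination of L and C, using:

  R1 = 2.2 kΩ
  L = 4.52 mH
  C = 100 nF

Step 1 — Angular frequency: ω = 2π·f = 2π·2000 = 1.257e+04 rad/s.
Step 2 — Component impedances:
  R1: Z = R = 2200 Ω
  L: Z = jωL = j·1.257e+04·0.00452 = 0 + j56.8 Ω
  C: Z = 1/(jωC) = -j/(ω·C) = 0 - j795.8 Ω
Step 3 — Parallel branch: L || C = 1/(1/L + 1/C) = 0 + j61.17 Ω.
Step 4 — Series with R1: Z_total = R1 + (L || C) = 2200 + j61.17 Ω = 2201∠1.6° Ω.

Z = 2200 + j61.17 Ω = 2201∠1.6° Ω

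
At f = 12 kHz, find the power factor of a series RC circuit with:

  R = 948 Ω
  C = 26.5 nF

Step 1 — Angular frequency: ω = 2π·f = 2π·1.2e+04 = 7.54e+04 rad/s.
Step 2 — Component impedances:
  R: Z = R = 948 Ω
  C: Z = 1/(jωC) = -j/(ω·C) = 0 - j500.5 Ω
Step 3 — Series combination: Z_total = R + C = 948 - j500.5 Ω = 1072∠-27.8° Ω.
Step 4 — Power factor: PF = cos(φ) = Re(Z)/|Z| = 948/1072 = 0.8843.
Step 5 — Type: Im(Z) = -500.5 ⇒ leading (phase φ = -27.8°).

PF = 0.8843 (leading, φ = -27.8°)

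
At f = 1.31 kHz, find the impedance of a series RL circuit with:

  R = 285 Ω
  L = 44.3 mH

Step 1 — Angular frequency: ω = 2π·f = 2π·1310 = 8231 rad/s.
Step 2 — Component impedances:
  R: Z = R = 285 Ω
  L: Z = jωL = j·8231·0.0443 = 0 + j364.6 Ω
Step 3 — Series combination: Z_total = R + L = 285 + j364.6 Ω = 462.8∠52.0° Ω.

Z = 285 + j364.6 Ω = 462.8∠52.0° Ω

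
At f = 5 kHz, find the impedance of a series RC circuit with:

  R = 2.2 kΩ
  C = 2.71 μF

Step 1 — Angular frequency: ω = 2π·f = 2π·5000 = 3.142e+04 rad/s.
Step 2 — Component impedances:
  R: Z = R = 2200 Ω
  C: Z = 1/(jωC) = -j/(ω·C) = 0 - j11.75 Ω
Step 3 — Series combination: Z_total = R + C = 2200 - j11.75 Ω = 2200∠-0.3° Ω.

Z = 2200 - j11.75 Ω = 2200∠-0.3° Ω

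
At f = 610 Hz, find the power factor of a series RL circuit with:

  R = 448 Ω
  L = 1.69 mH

Step 1 — Angular frequency: ω = 2π·f = 2π·610 = 3833 rad/s.
Step 2 — Component impedances:
  R: Z = R = 448 Ω
  L: Z = jωL = j·3833·0.00169 = 0 + j6.477 Ω
Step 3 — Series combination: Z_total = R + L = 448 + j6.477 Ω = 448∠0.8° Ω.
Step 4 — Power factor: PF = cos(φ) = Re(Z)/|Z| = 448/448.05 = 0.9999.
Step 5 — Type: Im(Z) = 6.477 ⇒ lagging (phase φ = 0.8°).

PF = 0.9999 (lagging, φ = 0.8°)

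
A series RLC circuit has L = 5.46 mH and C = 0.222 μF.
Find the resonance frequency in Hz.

Step 1 — Resonance condition Im(Z)=0 gives ω₀ = 1/√(LC).
Step 2 — ω₀ = 1/√(0.00546·2.22e-07) = 2.872e+04 rad/s.
Step 3 — f₀ = ω₀/(2π) = 4571 Hz.

f₀ = 4571 Hz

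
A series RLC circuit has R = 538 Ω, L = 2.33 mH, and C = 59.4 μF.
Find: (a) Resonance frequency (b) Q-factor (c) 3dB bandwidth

Step 1 — Resonance condition Im(Z)=0 gives ω₀ = 1/√(LC).
Step 2 — ω₀ = 1/√(0.00233·5.94e-05) = 2688 rad/s.
Step 3 — f₀ = ω₀/(2π) = 427.8 Hz.
Step 4 — Series Q: Q = ω₀L/R = 2688·0.00233/538 = 0.01164.
Step 5 — 3dB bandwidth: Δω = ω₀/Q = 2.309e+05 rad/s; BW = Δω/(2π) = 3.675e+04 Hz.

(a) f₀ = 427.8 Hz  (b) Q = 0.01164  (c) BW = 3.675e+04 Hz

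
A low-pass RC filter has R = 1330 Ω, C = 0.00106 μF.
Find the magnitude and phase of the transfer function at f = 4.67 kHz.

Step 1 — Angular frequency: ω = 2π·4670 = 2.934e+04 rad/s.
Step 2 — Transfer function: H(jω) = 1/(1 + jωRC).
Step 3 — Denominator: 1 + jωRC = 1 + j·2.934e+04·1330·1.06e-09 = 1 + j0.04137.
Step 4 — H = 0.9983 - j0.0413.
Step 5 — Magnitude: |H| = 0.9991 (-0.0 dB); phase: φ = -2.4°.

|H| = 0.9991 (-0.0 dB), φ = -2.4°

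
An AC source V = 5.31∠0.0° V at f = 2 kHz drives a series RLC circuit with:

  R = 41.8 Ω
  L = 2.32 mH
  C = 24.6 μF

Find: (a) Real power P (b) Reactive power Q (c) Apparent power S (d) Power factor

Step 1 — Angular frequency: ω = 2π·f = 2π·2000 = 1.257e+04 rad/s.
Step 2 — Component impedances:
  R: Z = R = 41.8 Ω
  L: Z = jωL = j·1.257e+04·0.00232 = 0 + j29.15 Ω
  C: Z = 1/(jωC) = -j/(ω·C) = 0 - j3.235 Ω
Step 3 — Series combination: Z_total = R + L + C = 41.8 + j25.92 Ω = 49.18∠31.8° Ω.
Step 4 — Source phasor: V = 5.31∠0.0° V = 5.31 V.
Step 5 — Current: I = V / Z = 0.09175 - j0.05689 A = 0.108∠-31.8° A.
Step 6 — Complex power: S = V·I* = 0.4872 + j0.3021 VA.
Step 7 — Real power: P = Re(S) = 0.4872 W.
Step 8 — Reactive power: Q = Im(S) = 0.3021 VAR.
Step 9 — Apparent power: |S| = 0.5733 VA.
Step 10 — Power factor: PF = P/|S| = 0.8499 (lagging).

(a) P = 0.4872 W  (b) Q = 0.3021 VAR  (c) S = 0.5733 VA  (d) PF = 0.8499 (lagging)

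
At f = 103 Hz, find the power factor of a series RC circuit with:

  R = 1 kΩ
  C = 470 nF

Step 1 — Angular frequency: ω = 2π·f = 2π·103 = 647.2 rad/s.
Step 2 — Component impedances:
  R: Z = R = 1000 Ω
  C: Z = 1/(jωC) = -j/(ω·C) = 0 - j3288 Ω
Step 3 — Series combination: Z_total = R + C = 1000 - j3288 Ω = 3436∠-73.1° Ω.
Step 4 — Power factor: PF = cos(φ) = Re(Z)/|Z| = 1000/3436 = 0.291.
Step 5 — Type: Im(Z) = -3288 ⇒ leading (phase φ = -73.1°).

PF = 0.291 (leading, φ = -73.1°)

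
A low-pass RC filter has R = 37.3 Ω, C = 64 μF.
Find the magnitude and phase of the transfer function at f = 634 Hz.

Step 1 — Angular frequency: ω = 2π·634 = 3984 rad/s.
Step 2 — Transfer function: H(jω) = 1/(1 + jωRC).
Step 3 — Denominator: 1 + jωRC = 1 + j·3984·37.3·6.4e-05 = 1 + j9.51.
Step 4 — H = 0.01094 - j0.104.
Step 5 — Magnitude: |H| = 0.1046 (-19.6 dB); phase: φ = -84.0°.

|H| = 0.1046 (-19.6 dB), φ = -84.0°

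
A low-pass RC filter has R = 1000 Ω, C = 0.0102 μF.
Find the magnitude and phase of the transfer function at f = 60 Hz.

Step 1 — Angular frequency: ω = 2π·60 = 377 rad/s.
Step 2 — Transfer function: H(jω) = 1/(1 + jωRC).
Step 3 — Denominator: 1 + jωRC = 1 + j·377·1000·1.02e-08 = 1 + j0.003845.
Step 4 — H = 1 - j0.003845.
Step 5 — Magnitude: |H| = 1 (-0.0 dB); phase: φ = -0.2°.

|H| = 1 (-0.0 dB), φ = -0.2°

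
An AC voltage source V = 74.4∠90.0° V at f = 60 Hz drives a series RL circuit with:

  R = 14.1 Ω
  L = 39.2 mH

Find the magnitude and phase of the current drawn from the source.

Step 1 — Angular frequency: ω = 2π·f = 2π·60 = 377 rad/s.
Step 2 — Component impedances:
  R: Z = R = 14.1 Ω
  L: Z = jωL = j·377·0.0392 = 0 + j14.78 Ω
Step 3 — Series combination: Z_total = R + L = 14.1 + j14.78 Ω = 20.43∠46.3° Ω.
Step 4 — Source phasor: V = 74.4∠90.0° V = 0 + j74.4 V.
Step 5 — Ohm's law: I = V / Z_total = (0 + j74.4) / (14.1 + j14.78) = 2.635 + j2.514 A.
Step 6 — Convert to polar: |I| = 3.643 A, ∠I = 43.7°.

I = 3.643∠43.7° A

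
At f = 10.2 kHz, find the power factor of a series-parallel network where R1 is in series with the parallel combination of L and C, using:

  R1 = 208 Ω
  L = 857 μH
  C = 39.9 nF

Step 1 — Angular frequency: ω = 2π·f = 2π·1.02e+04 = 6.409e+04 rad/s.
Step 2 — Component impedances:
  R1: Z = R = 208 Ω
  L: Z = jωL = j·6.409e+04·0.000857 = 0 + j54.92 Ω
  C: Z = 1/(jωC) = -j/(ω·C) = 0 - j391.1 Ω
Step 3 — Parallel branch: L || C = 1/(1/L + 1/C) = 0 + j63.9 Ω.
Step 4 — Series with R1: Z_total = R1 + (L || C) = 208 + j63.9 Ω = 217.6∠17.1° Ω.
Step 5 — Power factor: PF = cos(φ) = Re(Z)/|Z| = 208/217.6 = 0.9559.
Step 6 — Type: Im(Z) = 63.9 ⇒ lagging (phase φ = 17.1°).

PF = 0.9559 (lagging, φ = 17.1°)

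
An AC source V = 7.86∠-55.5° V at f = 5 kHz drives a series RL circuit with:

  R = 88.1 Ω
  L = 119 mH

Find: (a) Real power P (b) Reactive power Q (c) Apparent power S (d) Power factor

Step 1 — Angular frequency: ω = 2π·f = 2π·5000 = 3.142e+04 rad/s.
Step 2 — Component impedances:
  R: Z = R = 88.1 Ω
  L: Z = jωL = j·3.142e+04·0.119 = 0 + j3738 Ω
Step 3 — Series combination: Z_total = R + L = 88.1 + j3738 Ω = 3740∠88.7° Ω.
Step 4 — Source phasor: V = 7.86∠-55.5° V = 4.452 - j6.478 V.
Step 5 — Current: I = V / Z = -0.001704 - j0.001231 A = 0.002102∠-144.2° A.
Step 6 — Complex power: S = V·I* = 0.0003892 + j0.01652 VA.
Step 7 — Real power: P = Re(S) = 0.0003892 W.
Step 8 — Reactive power: Q = Im(S) = 0.01652 VAR.
Step 9 — Apparent power: |S| = 0.01652 VA.
Step 10 — Power factor: PF = P/|S| = 0.02356 (lagging).

(a) P = 0.0003892 W  (b) Q = 0.01652 VAR  (c) S = 0.01652 VA  (d) PF = 0.02356 (lagging)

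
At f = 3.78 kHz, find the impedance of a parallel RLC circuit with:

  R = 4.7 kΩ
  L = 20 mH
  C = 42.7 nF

Step 1 — Angular frequency: ω = 2π·f = 2π·3780 = 2.375e+04 rad/s.
Step 2 — Component impedances:
  R: Z = R = 4700 Ω
  L: Z = jωL = j·2.375e+04·0.02 = 0 + j475 Ω
  C: Z = 1/(jωC) = -j/(ω·C) = 0 - j986.1 Ω
Step 3 — Parallel combination: 1/Z_total = 1/R + 1/L + 1/C; Z_total = 172.2 + j882.9 Ω = 899.6∠79.0° Ω.

Z = 172.2 + j882.9 Ω = 899.6∠79.0° Ω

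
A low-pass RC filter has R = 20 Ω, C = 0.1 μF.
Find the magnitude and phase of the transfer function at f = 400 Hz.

Step 1 — Angular frequency: ω = 2π·400 = 2513 rad/s.
Step 2 — Transfer function: H(jω) = 1/(1 + jωRC).
Step 3 — Denominator: 1 + jωRC = 1 + j·2513·20·1e-07 = 1 + j0.005027.
Step 4 — H = 1 - j0.005026.
Step 5 — Magnitude: |H| = 1 (-0.0 dB); phase: φ = -0.3°.

|H| = 1 (-0.0 dB), φ = -0.3°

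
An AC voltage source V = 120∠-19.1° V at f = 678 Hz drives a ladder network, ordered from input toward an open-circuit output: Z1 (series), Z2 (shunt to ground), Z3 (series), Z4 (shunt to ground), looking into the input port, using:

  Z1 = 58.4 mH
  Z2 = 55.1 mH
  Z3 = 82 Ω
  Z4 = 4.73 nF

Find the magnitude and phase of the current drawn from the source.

Step 1 — Angular frequency: ω = 2π·f = 2π·678 = 4260 rad/s.
Step 2 — Component impedances:
  Z1: Z = jωL = j·4260·0.0584 = 0 + j248.8 Ω
  Z2: Z = jωL = j·4260·0.0551 = 0 + j234.7 Ω
  Z3: Z = R = 82 Ω
  Z4: Z = 1/(jωC) = -j/(ω·C) = 0 - j4.963e+04 Ω
Step 3 — Ladder network (open output): work backward from the far end, alternating series and parallel combinations. Z_in = 0.001852 + j484.6 Ω = 484.6∠90.0° Ω.
Step 4 — Source phasor: V = 120∠-19.1° V = 113.4 - j39.27 V.
Step 5 — Ohm's law: I = V / Z_total = (113.4 - j39.27) / (0.001852 + j484.6) = -0.08102 - j0.234 A.
Step 6 — Convert to polar: |I| = 0.2476 A, ∠I = -109.1°.

I = 0.2476∠-109.1° A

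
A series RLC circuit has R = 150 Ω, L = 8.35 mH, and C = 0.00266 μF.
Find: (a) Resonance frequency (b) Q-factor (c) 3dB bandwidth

Step 1 — Resonance: ω₀ = 1/√(LC) = 1/√(0.00835·2.66e-09) = 2.122e+05 rad/s.
Step 2 — f₀ = ω₀/(2π) = 3.377e+04 Hz.
Step 3 — Series Q: Q = ω₀L/R = 2.122e+05·0.00835/150 = 11.81.
Step 4 — Bandwidth: Δω = ω₀/Q = 1.796e+04 rad/s; BW = Δω/(2π) = 2859 Hz.

(a) f₀ = 3.377e+04 Hz  (b) Q = 11.81  (c) BW = 2859 Hz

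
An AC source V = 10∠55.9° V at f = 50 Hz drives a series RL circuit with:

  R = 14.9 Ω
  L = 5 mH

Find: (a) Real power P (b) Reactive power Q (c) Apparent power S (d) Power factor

Step 1 — Angular frequency: ω = 2π·f = 2π·50 = 314.2 rad/s.
Step 2 — Component impedances:
  R: Z = R = 14.9 Ω
  L: Z = jωL = j·314.2·0.005 = 0 + j1.571 Ω
Step 3 — Series combination: Z_total = R + L = 14.9 + j1.571 Ω = 14.98∠6.0° Ω.
Step 4 — Source phasor: V = 10∠55.9° V = 5.606 + j8.281 V.
Step 5 — Current: I = V / Z = 0.4301 + j0.5104 A = 0.6674∠49.9° A.
Step 6 — Complex power: S = V·I* = 6.638 + j0.6998 VA.
Step 7 — Real power: P = Re(S) = 6.638 W.
Step 8 — Reactive power: Q = Im(S) = 0.6998 VAR.
Step 9 — Apparent power: |S| = 6.674 VA.
Step 10 — Power factor: PF = P/|S| = 0.9945 (lagging).

(a) P = 6.638 W  (b) Q = 0.6998 VAR  (c) S = 6.674 VA  (d) PF = 0.9945 (lagging)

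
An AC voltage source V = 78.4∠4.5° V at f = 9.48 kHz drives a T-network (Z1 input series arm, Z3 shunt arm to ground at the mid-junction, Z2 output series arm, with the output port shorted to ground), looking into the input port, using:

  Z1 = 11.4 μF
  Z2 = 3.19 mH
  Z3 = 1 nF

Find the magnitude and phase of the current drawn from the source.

Step 1 — Angular frequency: ω = 2π·f = 2π·9480 = 5.956e+04 rad/s.
Step 2 — Component impedances:
  Z1: Z = 1/(jωC) = -j/(ω·C) = 0 - j1.473 Ω
  Z2: Z = jωL = j·5.956e+04·0.00319 = 0 + j190 Ω
  Z3: Z = 1/(jωC) = -j/(ω·C) = 0 - j1.679e+04 Ω
Step 3 — With the output port shorted to ground, the output series arm Z2 runs from the junction to ground; the shunt arm Z3 also runs from the junction to ground. They appear in parallel: Z3 || Z2 = 0 + j192.2 Ω.
Step 4 — Series with input arm Z1: Z_in = Z1 + (Z3 || Z2) = 0 + j190.7 Ω = 190.7∠90.0° Ω.
Step 5 — Source phasor: V = 78.4∠4.5° V = 78.16 + j6.151 V.
Step 6 — Ohm's law: I = V / Z_total = (78.16 + j6.151) / (0 + j190.7) = 0.03225 - j0.4098 A.
Step 7 — Convert to polar: |I| = 0.4111 A, ∠I = -85.5°.

I = 0.4111∠-85.5° A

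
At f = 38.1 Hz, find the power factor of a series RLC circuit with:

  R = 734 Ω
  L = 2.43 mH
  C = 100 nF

Step 1 — Angular frequency: ω = 2π·f = 2π·38.1 = 239.4 rad/s.
Step 2 — Component impedances:
  R: Z = R = 734 Ω
  L: Z = jωL = j·239.4·0.00243 = 0 + j0.5817 Ω
  C: Z = 1/(jωC) = -j/(ω·C) = 0 - j4.177e+04 Ω
Step 3 — Series combination: Z_total = R + L + C = 734 - j4.177e+04 Ω = 4.178e+04∠-89.0° Ω.
Step 4 — Power factor: PF = cos(φ) = Re(Z)/|Z| = 734/4.178e+04 = 0.01757.
Step 5 — Type: Im(Z) = -4.177e+04 ⇒ leading (phase φ = -89.0°).

PF = 0.01757 (leading, φ = -89.0°)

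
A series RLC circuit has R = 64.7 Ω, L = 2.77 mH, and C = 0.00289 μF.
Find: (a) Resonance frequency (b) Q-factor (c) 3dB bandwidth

Step 1 — Resonance condition Im(Z)=0 gives ω₀ = 1/√(LC).
Step 2 — ω₀ = 1/√(0.00277·2.89e-09) = 3.534e+05 rad/s.
Step 3 — f₀ = ω₀/(2π) = 5.625e+04 Hz.
Step 4 — Series Q: Q = ω₀L/R = 3.534e+05·0.00277/64.7 = 15.13.
Step 5 — 3dB bandwidth: Δω = ω₀/Q = 2.336e+04 rad/s; BW = Δω/(2π) = 3717 Hz.

(a) f₀ = 5.625e+04 Hz  (b) Q = 15.13  (c) BW = 3717 Hz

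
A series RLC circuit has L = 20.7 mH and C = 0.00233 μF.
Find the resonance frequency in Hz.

Step 1 — Resonance condition Im(Z)=0 gives ω₀ = 1/√(LC).
Step 2 — ω₀ = 1/√(0.0207·2.33e-09) = 1.44e+05 rad/s.
Step 3 — f₀ = ω₀/(2π) = 2.292e+04 Hz.

f₀ = 2.292e+04 Hz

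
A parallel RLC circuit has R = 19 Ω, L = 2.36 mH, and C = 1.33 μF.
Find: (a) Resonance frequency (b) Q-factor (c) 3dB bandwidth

Step 1 — Resonance: ω₀ = 1/√(LC) = 1/√(0.00236·1.33e-06) = 1.785e+04 rad/s.
Step 2 — f₀ = ω₀/(2π) = 2841 Hz.
Step 3 — Parallel Q: Q = R/(ω₀L) = 19/(1.785e+04·0.00236) = 0.451.
Step 4 — Bandwidth: Δω = ω₀/Q = 3.957e+04 rad/s; BW = Δω/(2π) = 6298 Hz.

(a) f₀ = 2841 Hz  (b) Q = 0.451  (c) BW = 6298 Hz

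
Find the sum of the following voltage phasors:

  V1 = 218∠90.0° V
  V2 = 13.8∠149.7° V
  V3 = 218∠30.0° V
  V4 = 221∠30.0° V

Step 1 — Convert each phasor to rectangular form:
  V1 = 218·(cos(90.0°) + j·sin(90.0°)) = 0 + j218 V
  V2 = 13.8·(cos(149.7°) + j·sin(149.7°)) = -11.91 + j6.962 V
  V3 = 218·(cos(30.0°) + j·sin(30.0°)) = 188.8 + j109 V
  V4 = 221·(cos(30.0°) + j·sin(30.0°)) = 191.4 + j110.5 V
Step 2 — Sum components: V_total = 368.3 + j444.5 V.
Step 3 — Convert to polar: |V_total| = 577.2 V, ∠V_total = 50.4°.

V_total = 577.2∠50.4° V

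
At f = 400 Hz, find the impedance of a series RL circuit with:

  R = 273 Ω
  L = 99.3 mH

Step 1 — Angular frequency: ω = 2π·f = 2π·400 = 2513 rad/s.
Step 2 — Component impedances:
  R: Z = R = 273 Ω
  L: Z = jωL = j·2513·0.0993 = 0 + j249.6 Ω
Step 3 — Series combination: Z_total = R + L = 273 + j249.6 Ω = 369.9∠42.4° Ω.

Z = 273 + j249.6 Ω = 369.9∠42.4° Ω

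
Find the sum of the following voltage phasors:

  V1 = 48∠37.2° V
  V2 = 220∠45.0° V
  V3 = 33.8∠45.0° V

Step 1 — Convert each phasor to rectangular form:
  V1 = 48·(cos(37.2°) + j·sin(37.2°)) = 38.23 + j29.02 V
  V2 = 220·(cos(45.0°) + j·sin(45.0°)) = 155.6 + j155.6 V
  V3 = 33.8·(cos(45.0°) + j·sin(45.0°)) = 23.9 + j23.9 V
Step 2 — Sum components: V_total = 217.7 + j208.5 V.
Step 3 — Convert to polar: |V_total| = 301.4 V, ∠V_total = 43.8°.

V_total = 301.4∠43.8° V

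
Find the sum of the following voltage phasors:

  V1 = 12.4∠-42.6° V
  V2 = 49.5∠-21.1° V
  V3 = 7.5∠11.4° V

Step 1 — Convert each phasor to rectangular form:
  V1 = 12.4·(cos(-42.6°) + j·sin(-42.6°)) = 9.128 - j8.393 V
  V2 = 49.5·(cos(-21.1°) + j·sin(-21.1°)) = 46.18 - j17.82 V
  V3 = 7.5·(cos(11.4°) + j·sin(11.4°)) = 7.352 + j1.482 V
Step 2 — Sum components: V_total = 62.66 - j24.73 V.
Step 3 — Convert to polar: |V_total| = 67.36 V, ∠V_total = -21.5°.

V_total = 67.36∠-21.5° V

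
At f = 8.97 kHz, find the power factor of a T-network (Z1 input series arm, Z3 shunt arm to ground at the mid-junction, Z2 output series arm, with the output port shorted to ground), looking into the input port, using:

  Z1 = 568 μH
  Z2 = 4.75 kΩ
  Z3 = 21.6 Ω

Step 1 — Angular frequency: ω = 2π·f = 2π·8970 = 5.636e+04 rad/s.
Step 2 — Component impedances:
  Z1: Z = jωL = j·5.636e+04·0.000568 = 0 + j32.01 Ω
  Z2: Z = R = 4750 Ω
  Z3: Z = R = 21.6 Ω
Step 3 — With the output port shorted to ground, the output series arm Z2 runs from the junction to ground; the shunt arm Z3 also runs from the junction to ground. They appear in parallel: Z3 || Z2 = 21.5 Ω.
Step 4 — Series with input arm Z1: Z_in = Z1 + (Z3 || Z2) = 21.5 + j32.01 Ω = 38.56∠56.1° Ω.
Step 5 — Power factor: PF = cos(φ) = Re(Z)/|Z| = 21.5/38.56 = 0.5576.
Step 6 — Type: Im(Z) = 32.01 ⇒ lagging (phase φ = 56.1°).

PF = 0.5576 (lagging, φ = 56.1°)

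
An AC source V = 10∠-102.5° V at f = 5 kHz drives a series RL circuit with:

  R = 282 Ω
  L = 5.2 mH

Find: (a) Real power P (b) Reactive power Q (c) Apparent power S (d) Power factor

Step 1 — Angular frequency: ω = 2π·f = 2π·5000 = 3.142e+04 rad/s.
Step 2 — Component impedances:
  R: Z = R = 282 Ω
  L: Z = jωL = j·3.142e+04·0.0052 = 0 + j163.4 Ω
Step 3 — Series combination: Z_total = R + L = 282 + j163.4 Ω = 325.9∠30.1° Ω.
Step 4 — Source phasor: V = 10∠-102.5° V = -2.164 - j9.763 V.
Step 5 — Current: I = V / Z = -0.02076 - j0.02259 A = 0.03068∠-132.6° A.
Step 6 — Complex power: S = V·I* = 0.2655 + j0.1538 VA.
Step 7 — Real power: P = Re(S) = 0.2655 W.
Step 8 — Reactive power: Q = Im(S) = 0.1538 VAR.
Step 9 — Apparent power: |S| = 0.3068 VA.
Step 10 — Power factor: PF = P/|S| = 0.8653 (lagging).

(a) P = 0.2655 W  (b) Q = 0.1538 VAR  (c) S = 0.3068 VA  (d) PF = 0.8653 (lagging)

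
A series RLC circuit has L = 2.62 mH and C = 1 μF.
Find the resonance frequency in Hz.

Step 1 — Resonance condition Im(Z)=0 gives ω₀ = 1/√(LC).
Step 2 — ω₀ = 1/√(0.00262·1e-06) = 1.954e+04 rad/s.
Step 3 — f₀ = ω₀/(2π) = 3109 Hz.

f₀ = 3109 Hz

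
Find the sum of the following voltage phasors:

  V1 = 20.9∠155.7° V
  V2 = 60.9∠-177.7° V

Step 1 — Convert each phasor to rectangular form:
  V1 = 20.9·(cos(155.7°) + j·sin(155.7°)) = -19.05 + j8.601 V
  V2 = 60.9·(cos(-177.7°) + j·sin(-177.7°)) = -60.85 - j2.444 V
Step 2 — Sum components: V_total = -79.9 + j6.157 V.
Step 3 — Convert to polar: |V_total| = 80.14 V, ∠V_total = 175.6°.

V_total = 80.14∠175.6° V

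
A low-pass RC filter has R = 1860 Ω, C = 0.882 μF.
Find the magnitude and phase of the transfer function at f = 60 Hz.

Step 1 — Angular frequency: ω = 2π·60 = 377 rad/s.
Step 2 — Transfer function: H(jω) = 1/(1 + jωRC).
Step 3 — Denominator: 1 + jωRC = 1 + j·377·1860·8.82e-07 = 1 + j0.6185.
Step 4 — H = 0.7233 - j0.4474.
Step 5 — Magnitude: |H| = 0.8505 (-1.4 dB); phase: φ = -31.7°.

|H| = 0.8505 (-1.4 dB), φ = -31.7°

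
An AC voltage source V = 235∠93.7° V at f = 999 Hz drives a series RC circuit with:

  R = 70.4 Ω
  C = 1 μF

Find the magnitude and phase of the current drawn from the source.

Step 1 — Angular frequency: ω = 2π·f = 2π·999 = 6277 rad/s.
Step 2 — Component impedances:
  R: Z = R = 70.4 Ω
  C: Z = 1/(jωC) = -j/(ω·C) = 0 - j159.3 Ω
Step 3 — Series combination: Z_total = R + C = 70.4 - j159.3 Ω = 174.2∠-66.2° Ω.
Step 4 — Source phasor: V = 235∠93.7° V = -15.17 + j234.5 V.
Step 5 — Ohm's law: I = V / Z_total = (-15.17 + j234.5) / (70.4 - j159.3) = -1.267 + j0.4646 A.
Step 6 — Convert to polar: |I| = 1.349 A, ∠I = 159.9°.

I = 1.349∠159.9° A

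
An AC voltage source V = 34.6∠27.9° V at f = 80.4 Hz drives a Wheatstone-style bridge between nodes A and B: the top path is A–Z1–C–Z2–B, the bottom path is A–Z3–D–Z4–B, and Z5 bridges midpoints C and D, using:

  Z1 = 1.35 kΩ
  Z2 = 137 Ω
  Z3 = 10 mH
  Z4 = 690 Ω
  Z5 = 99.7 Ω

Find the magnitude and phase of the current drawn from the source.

Step 1 — Angular frequency: ω = 2π·f = 2π·80.4 = 505.2 rad/s.
Step 2 — Component impedances:
  Z1: Z = R = 1350 Ω
  Z2: Z = R = 137 Ω
  Z3: Z = jωL = j·505.2·0.01 = 0 + j5.052 Ω
  Z4: Z = R = 690 Ω
  Z5: Z = R = 99.7 Ω
Step 3 — Bridge requires nodal analysis (the Z5 bridge couples midpoints C and D, so the two paths cannot be reduced to a simple series/parallel combination). Setting node B to ground and injecting 1 A at node A, the 3-node admittance system at A, C, D solves to V_A = Z_AB = 172.4 + j4.544 Ω = 172.5∠1.5° Ω.
Step 4 — Source phasor: V = 34.6∠27.9° V = 30.58 + j16.19 V.
Step 5 — Ohm's law: I = V / Z_total = (30.58 + j16.19) / (172.4 + j4.544) = 0.1797 + j0.08916 A.
Step 6 — Convert to polar: |I| = 0.2006 A, ∠I = 26.4°.

I = 0.2006∠26.4° A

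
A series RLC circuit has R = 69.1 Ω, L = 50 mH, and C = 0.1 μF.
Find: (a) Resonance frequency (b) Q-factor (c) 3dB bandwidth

Step 1 — Resonance condition Im(Z)=0 gives ω₀ = 1/√(LC).
Step 2 — ω₀ = 1/√(0.05·1e-07) = 1.414e+04 rad/s.
Step 3 — f₀ = ω₀/(2π) = 2251 Hz.
Step 4 — Series Q: Q = ω₀L/R = 1.414e+04·0.05/69.1 = 10.23.
Step 5 — 3dB bandwidth: Δω = ω₀/Q = 1382 rad/s; BW = Δω/(2π) = 220 Hz.

(a) f₀ = 2251 Hz  (b) Q = 10.23  (c) BW = 220 Hz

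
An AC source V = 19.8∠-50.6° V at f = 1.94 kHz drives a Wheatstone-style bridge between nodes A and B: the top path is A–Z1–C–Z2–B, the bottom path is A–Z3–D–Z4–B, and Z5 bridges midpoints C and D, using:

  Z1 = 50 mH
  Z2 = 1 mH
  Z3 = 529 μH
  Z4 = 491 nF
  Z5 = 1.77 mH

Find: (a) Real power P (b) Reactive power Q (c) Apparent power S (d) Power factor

Step 1 — Angular frequency: ω = 2π·f = 2π·1940 = 1.219e+04 rad/s.
Step 2 — Component impedances:
  Z1: Z = jωL = j·1.219e+04·0.05 = 0 + j609.5 Ω
  Z2: Z = jωL = j·1.219e+04·0.001 = 0 + j12.19 Ω
  Z3: Z = jωL = j·1.219e+04·0.000529 = 0 + j6.448 Ω
  Z4: Z = 1/(jωC) = -j/(ω·C) = 0 - j167.1 Ω
  Z5: Z = jωL = j·1.219e+04·0.00177 = 0 + j21.58 Ω
Step 3 — Bridge requires nodal analysis (the Z5 bridge couples midpoints C and D, so the two paths cannot be reduced to a simple series/parallel combination). Setting node B to ground and injecting 1 A at node A, the 3-node admittance system at A, C, D solves to V_A = Z_AB = 0 + j47.01 Ω = 47.01∠90.0° Ω.
Step 4 — Source phasor: V = 19.8∠-50.6° V = 12.57 - j15.3 V.
Step 5 — Current: I = V / Z = -0.3254 - j0.2673 A = 0.4211∠-140.6° A.
Step 6 — Complex power: S = V·I* = 0 + j8.339 VA.
Step 7 — Real power: P = Re(S) = 0 W.
Step 8 — Reactive power: Q = Im(S) = 8.339 VAR.
Step 9 — Apparent power: |S| = 8.339 VA.
Step 10 — Power factor: PF = P/|S| = 0 (lagging).

(a) P = 0 W  (b) Q = 8.339 VAR  (c) S = 8.339 VA  (d) PF = 0 (lagging)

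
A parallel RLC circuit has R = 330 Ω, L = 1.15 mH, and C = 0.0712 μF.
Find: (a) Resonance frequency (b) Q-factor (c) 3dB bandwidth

Step 1 — Resonance: ω₀ = 1/√(LC) = 1/√(0.00115·7.12e-08) = 1.105e+05 rad/s.
Step 2 — f₀ = ω₀/(2π) = 1.759e+04 Hz.
Step 3 — Parallel Q: Q = R/(ω₀L) = 330/(1.105e+05·0.00115) = 2.597.
Step 4 — Bandwidth: Δω = ω₀/Q = 4.256e+04 rad/s; BW = Δω/(2π) = 6774 Hz.

(a) f₀ = 1.759e+04 Hz  (b) Q = 2.597  (c) BW = 6774 Hz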